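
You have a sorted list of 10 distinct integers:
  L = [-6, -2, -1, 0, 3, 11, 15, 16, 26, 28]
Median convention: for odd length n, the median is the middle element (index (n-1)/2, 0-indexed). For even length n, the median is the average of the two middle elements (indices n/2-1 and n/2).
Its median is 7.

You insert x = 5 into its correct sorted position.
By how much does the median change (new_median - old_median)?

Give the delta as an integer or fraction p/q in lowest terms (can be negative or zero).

Answer: -2

Derivation:
Old median = 7
After inserting x = 5: new sorted = [-6, -2, -1, 0, 3, 5, 11, 15, 16, 26, 28]
New median = 5
Delta = 5 - 7 = -2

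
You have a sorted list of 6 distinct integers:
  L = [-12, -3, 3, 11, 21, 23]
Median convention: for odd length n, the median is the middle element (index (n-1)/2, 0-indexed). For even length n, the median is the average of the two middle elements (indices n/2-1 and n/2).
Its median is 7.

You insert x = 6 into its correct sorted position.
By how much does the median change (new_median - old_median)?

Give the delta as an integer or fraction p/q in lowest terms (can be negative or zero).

Old median = 7
After inserting x = 6: new sorted = [-12, -3, 3, 6, 11, 21, 23]
New median = 6
Delta = 6 - 7 = -1

Answer: -1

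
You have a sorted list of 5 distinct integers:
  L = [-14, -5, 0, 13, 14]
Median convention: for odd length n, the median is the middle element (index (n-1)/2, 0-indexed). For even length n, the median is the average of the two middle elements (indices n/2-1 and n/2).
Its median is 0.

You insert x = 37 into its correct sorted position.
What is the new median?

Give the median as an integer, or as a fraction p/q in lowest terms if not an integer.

Old list (sorted, length 5): [-14, -5, 0, 13, 14]
Old median = 0
Insert x = 37
Old length odd (5). Middle was index 2 = 0.
New length even (6). New median = avg of two middle elements.
x = 37: 5 elements are < x, 0 elements are > x.
New sorted list: [-14, -5, 0, 13, 14, 37]
New median = 13/2

Answer: 13/2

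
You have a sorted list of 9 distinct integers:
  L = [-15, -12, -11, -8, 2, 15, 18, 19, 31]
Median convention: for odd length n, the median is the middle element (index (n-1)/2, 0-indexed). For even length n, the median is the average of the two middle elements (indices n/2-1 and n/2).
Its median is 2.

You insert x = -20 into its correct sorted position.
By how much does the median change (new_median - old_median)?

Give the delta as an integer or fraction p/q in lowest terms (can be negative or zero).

Answer: -5

Derivation:
Old median = 2
After inserting x = -20: new sorted = [-20, -15, -12, -11, -8, 2, 15, 18, 19, 31]
New median = -3
Delta = -3 - 2 = -5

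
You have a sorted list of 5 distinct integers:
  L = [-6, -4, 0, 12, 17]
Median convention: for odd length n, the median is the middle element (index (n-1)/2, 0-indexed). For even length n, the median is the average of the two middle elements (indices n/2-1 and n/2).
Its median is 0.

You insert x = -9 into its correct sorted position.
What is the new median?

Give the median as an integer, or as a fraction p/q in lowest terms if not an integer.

Answer: -2

Derivation:
Old list (sorted, length 5): [-6, -4, 0, 12, 17]
Old median = 0
Insert x = -9
Old length odd (5). Middle was index 2 = 0.
New length even (6). New median = avg of two middle elements.
x = -9: 0 elements are < x, 5 elements are > x.
New sorted list: [-9, -6, -4, 0, 12, 17]
New median = -2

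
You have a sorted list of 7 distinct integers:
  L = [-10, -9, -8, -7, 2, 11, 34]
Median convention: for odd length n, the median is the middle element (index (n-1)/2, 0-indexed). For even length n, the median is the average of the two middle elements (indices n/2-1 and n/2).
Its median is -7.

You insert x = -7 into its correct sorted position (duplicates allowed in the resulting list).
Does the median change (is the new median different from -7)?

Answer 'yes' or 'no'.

Old median = -7
Insert x = -7
New median = -7
Changed? no

Answer: no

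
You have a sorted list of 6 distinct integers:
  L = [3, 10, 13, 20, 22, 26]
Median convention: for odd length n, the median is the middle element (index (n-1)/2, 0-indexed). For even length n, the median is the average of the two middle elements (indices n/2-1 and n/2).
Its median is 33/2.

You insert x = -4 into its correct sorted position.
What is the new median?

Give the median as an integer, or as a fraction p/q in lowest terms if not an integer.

Old list (sorted, length 6): [3, 10, 13, 20, 22, 26]
Old median = 33/2
Insert x = -4
Old length even (6). Middle pair: indices 2,3 = 13,20.
New length odd (7). New median = single middle element.
x = -4: 0 elements are < x, 6 elements are > x.
New sorted list: [-4, 3, 10, 13, 20, 22, 26]
New median = 13

Answer: 13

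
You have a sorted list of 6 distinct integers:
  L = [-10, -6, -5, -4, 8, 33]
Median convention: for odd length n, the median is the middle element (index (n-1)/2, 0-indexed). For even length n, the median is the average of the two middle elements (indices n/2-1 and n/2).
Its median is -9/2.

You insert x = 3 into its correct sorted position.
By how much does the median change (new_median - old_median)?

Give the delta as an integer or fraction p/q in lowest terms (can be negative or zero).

Old median = -9/2
After inserting x = 3: new sorted = [-10, -6, -5, -4, 3, 8, 33]
New median = -4
Delta = -4 - -9/2 = 1/2

Answer: 1/2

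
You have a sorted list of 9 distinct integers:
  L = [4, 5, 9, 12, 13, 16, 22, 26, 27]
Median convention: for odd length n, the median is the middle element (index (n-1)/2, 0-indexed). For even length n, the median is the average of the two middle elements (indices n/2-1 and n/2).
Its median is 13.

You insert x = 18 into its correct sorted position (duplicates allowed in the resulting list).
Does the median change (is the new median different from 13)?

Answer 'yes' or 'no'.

Answer: yes

Derivation:
Old median = 13
Insert x = 18
New median = 29/2
Changed? yes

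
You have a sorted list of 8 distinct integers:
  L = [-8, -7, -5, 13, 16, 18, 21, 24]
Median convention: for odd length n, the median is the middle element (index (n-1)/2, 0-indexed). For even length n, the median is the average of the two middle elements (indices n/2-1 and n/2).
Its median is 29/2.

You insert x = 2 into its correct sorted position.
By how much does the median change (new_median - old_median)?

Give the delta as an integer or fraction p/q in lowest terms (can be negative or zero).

Old median = 29/2
After inserting x = 2: new sorted = [-8, -7, -5, 2, 13, 16, 18, 21, 24]
New median = 13
Delta = 13 - 29/2 = -3/2

Answer: -3/2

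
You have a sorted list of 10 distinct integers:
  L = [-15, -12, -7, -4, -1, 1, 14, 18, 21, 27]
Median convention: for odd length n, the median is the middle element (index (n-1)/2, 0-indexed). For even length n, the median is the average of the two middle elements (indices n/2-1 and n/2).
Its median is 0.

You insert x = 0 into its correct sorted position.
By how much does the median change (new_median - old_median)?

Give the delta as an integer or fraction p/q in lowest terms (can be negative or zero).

Answer: 0

Derivation:
Old median = 0
After inserting x = 0: new sorted = [-15, -12, -7, -4, -1, 0, 1, 14, 18, 21, 27]
New median = 0
Delta = 0 - 0 = 0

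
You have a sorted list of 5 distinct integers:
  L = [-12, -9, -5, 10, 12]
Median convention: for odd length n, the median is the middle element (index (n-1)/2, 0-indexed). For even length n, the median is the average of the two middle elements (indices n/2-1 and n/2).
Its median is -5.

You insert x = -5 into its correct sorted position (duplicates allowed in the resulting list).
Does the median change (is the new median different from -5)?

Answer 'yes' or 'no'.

Answer: no

Derivation:
Old median = -5
Insert x = -5
New median = -5
Changed? no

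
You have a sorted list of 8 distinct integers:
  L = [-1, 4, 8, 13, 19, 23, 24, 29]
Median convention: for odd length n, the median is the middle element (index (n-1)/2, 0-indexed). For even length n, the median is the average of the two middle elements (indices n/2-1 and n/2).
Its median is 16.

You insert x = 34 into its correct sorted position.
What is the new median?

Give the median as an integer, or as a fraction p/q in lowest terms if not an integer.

Old list (sorted, length 8): [-1, 4, 8, 13, 19, 23, 24, 29]
Old median = 16
Insert x = 34
Old length even (8). Middle pair: indices 3,4 = 13,19.
New length odd (9). New median = single middle element.
x = 34: 8 elements are < x, 0 elements are > x.
New sorted list: [-1, 4, 8, 13, 19, 23, 24, 29, 34]
New median = 19

Answer: 19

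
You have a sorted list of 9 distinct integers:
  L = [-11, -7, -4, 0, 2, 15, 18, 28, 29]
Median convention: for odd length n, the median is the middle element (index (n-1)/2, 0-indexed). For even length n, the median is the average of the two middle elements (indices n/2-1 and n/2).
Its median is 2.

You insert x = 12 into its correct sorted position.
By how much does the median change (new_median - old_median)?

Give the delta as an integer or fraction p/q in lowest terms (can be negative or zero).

Old median = 2
After inserting x = 12: new sorted = [-11, -7, -4, 0, 2, 12, 15, 18, 28, 29]
New median = 7
Delta = 7 - 2 = 5

Answer: 5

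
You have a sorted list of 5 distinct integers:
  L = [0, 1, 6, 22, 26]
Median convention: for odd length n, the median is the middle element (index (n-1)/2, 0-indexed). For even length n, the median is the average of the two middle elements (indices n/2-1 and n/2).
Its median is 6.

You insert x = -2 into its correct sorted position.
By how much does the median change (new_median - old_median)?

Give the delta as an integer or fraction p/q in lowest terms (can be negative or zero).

Answer: -5/2

Derivation:
Old median = 6
After inserting x = -2: new sorted = [-2, 0, 1, 6, 22, 26]
New median = 7/2
Delta = 7/2 - 6 = -5/2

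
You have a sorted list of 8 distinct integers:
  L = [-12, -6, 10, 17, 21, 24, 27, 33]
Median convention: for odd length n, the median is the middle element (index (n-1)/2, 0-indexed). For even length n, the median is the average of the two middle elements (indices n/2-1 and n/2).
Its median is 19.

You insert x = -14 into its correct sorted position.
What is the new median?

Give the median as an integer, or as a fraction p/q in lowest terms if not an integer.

Answer: 17

Derivation:
Old list (sorted, length 8): [-12, -6, 10, 17, 21, 24, 27, 33]
Old median = 19
Insert x = -14
Old length even (8). Middle pair: indices 3,4 = 17,21.
New length odd (9). New median = single middle element.
x = -14: 0 elements are < x, 8 elements are > x.
New sorted list: [-14, -12, -6, 10, 17, 21, 24, 27, 33]
New median = 17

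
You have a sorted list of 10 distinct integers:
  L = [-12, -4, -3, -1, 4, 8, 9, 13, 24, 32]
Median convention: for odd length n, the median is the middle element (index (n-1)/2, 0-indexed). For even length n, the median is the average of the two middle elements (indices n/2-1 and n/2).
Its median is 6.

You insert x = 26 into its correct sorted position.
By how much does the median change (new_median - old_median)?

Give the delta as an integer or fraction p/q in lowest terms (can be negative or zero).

Old median = 6
After inserting x = 26: new sorted = [-12, -4, -3, -1, 4, 8, 9, 13, 24, 26, 32]
New median = 8
Delta = 8 - 6 = 2

Answer: 2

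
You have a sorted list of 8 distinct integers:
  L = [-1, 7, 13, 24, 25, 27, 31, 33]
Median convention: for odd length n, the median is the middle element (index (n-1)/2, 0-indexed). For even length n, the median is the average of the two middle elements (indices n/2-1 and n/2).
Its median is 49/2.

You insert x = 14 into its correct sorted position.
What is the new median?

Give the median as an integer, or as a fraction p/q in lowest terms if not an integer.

Old list (sorted, length 8): [-1, 7, 13, 24, 25, 27, 31, 33]
Old median = 49/2
Insert x = 14
Old length even (8). Middle pair: indices 3,4 = 24,25.
New length odd (9). New median = single middle element.
x = 14: 3 elements are < x, 5 elements are > x.
New sorted list: [-1, 7, 13, 14, 24, 25, 27, 31, 33]
New median = 24

Answer: 24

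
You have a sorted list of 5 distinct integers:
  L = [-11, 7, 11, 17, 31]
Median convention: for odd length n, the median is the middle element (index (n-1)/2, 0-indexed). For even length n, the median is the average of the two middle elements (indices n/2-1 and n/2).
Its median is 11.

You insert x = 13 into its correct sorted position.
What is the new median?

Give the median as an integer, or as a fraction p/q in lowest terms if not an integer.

Old list (sorted, length 5): [-11, 7, 11, 17, 31]
Old median = 11
Insert x = 13
Old length odd (5). Middle was index 2 = 11.
New length even (6). New median = avg of two middle elements.
x = 13: 3 elements are < x, 2 elements are > x.
New sorted list: [-11, 7, 11, 13, 17, 31]
New median = 12

Answer: 12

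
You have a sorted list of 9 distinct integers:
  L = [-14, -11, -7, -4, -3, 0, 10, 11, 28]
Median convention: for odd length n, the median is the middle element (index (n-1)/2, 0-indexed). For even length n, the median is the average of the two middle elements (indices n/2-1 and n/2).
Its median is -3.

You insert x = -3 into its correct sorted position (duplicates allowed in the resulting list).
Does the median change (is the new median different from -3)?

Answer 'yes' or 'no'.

Answer: no

Derivation:
Old median = -3
Insert x = -3
New median = -3
Changed? no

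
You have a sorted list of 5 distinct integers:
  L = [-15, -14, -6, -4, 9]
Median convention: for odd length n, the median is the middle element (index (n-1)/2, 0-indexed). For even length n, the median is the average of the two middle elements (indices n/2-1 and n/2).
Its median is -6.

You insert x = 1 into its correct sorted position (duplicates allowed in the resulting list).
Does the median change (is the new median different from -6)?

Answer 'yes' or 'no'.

Old median = -6
Insert x = 1
New median = -5
Changed? yes

Answer: yes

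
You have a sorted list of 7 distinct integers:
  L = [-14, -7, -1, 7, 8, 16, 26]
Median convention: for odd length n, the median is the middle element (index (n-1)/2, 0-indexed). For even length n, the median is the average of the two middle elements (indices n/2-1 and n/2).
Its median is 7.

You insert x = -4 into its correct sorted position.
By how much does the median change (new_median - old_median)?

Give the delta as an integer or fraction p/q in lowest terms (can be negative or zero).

Answer: -4

Derivation:
Old median = 7
After inserting x = -4: new sorted = [-14, -7, -4, -1, 7, 8, 16, 26]
New median = 3
Delta = 3 - 7 = -4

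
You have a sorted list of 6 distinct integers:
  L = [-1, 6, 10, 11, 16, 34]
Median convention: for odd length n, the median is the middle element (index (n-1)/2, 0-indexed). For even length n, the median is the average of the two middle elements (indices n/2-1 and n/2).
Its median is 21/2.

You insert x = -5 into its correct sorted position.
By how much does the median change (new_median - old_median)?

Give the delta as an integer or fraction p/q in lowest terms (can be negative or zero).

Old median = 21/2
After inserting x = -5: new sorted = [-5, -1, 6, 10, 11, 16, 34]
New median = 10
Delta = 10 - 21/2 = -1/2

Answer: -1/2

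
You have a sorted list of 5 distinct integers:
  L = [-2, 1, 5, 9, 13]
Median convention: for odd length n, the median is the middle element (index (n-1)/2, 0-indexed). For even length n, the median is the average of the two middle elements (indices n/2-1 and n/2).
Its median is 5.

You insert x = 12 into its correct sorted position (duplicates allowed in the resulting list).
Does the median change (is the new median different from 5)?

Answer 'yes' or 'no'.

Old median = 5
Insert x = 12
New median = 7
Changed? yes

Answer: yes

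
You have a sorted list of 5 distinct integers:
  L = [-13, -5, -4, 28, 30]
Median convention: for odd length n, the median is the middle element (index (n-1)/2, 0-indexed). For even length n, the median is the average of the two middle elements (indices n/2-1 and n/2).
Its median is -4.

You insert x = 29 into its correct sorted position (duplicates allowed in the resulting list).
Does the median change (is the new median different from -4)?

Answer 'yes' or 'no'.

Old median = -4
Insert x = 29
New median = 12
Changed? yes

Answer: yes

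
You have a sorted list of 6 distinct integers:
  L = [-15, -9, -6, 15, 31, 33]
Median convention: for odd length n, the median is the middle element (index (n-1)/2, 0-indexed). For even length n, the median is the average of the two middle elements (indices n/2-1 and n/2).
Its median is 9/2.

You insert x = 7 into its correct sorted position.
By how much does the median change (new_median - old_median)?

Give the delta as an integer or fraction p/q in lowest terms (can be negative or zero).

Old median = 9/2
After inserting x = 7: new sorted = [-15, -9, -6, 7, 15, 31, 33]
New median = 7
Delta = 7 - 9/2 = 5/2

Answer: 5/2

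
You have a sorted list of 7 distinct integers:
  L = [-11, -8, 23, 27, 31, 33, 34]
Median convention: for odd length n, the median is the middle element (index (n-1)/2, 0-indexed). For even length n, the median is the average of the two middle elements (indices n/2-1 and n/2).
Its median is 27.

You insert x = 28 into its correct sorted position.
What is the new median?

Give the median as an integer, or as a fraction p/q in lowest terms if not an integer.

Old list (sorted, length 7): [-11, -8, 23, 27, 31, 33, 34]
Old median = 27
Insert x = 28
Old length odd (7). Middle was index 3 = 27.
New length even (8). New median = avg of two middle elements.
x = 28: 4 elements are < x, 3 elements are > x.
New sorted list: [-11, -8, 23, 27, 28, 31, 33, 34]
New median = 55/2

Answer: 55/2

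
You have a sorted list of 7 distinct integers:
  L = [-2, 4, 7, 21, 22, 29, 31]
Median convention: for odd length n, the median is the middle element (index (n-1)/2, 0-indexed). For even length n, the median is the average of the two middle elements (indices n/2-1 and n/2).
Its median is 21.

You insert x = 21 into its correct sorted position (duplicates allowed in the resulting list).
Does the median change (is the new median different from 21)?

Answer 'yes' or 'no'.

Old median = 21
Insert x = 21
New median = 21
Changed? no

Answer: no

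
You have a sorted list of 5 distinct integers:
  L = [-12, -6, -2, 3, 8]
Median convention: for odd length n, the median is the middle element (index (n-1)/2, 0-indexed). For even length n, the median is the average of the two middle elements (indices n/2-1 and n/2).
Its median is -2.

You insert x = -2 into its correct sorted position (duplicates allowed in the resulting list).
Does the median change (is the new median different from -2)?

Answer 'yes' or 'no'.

Answer: no

Derivation:
Old median = -2
Insert x = -2
New median = -2
Changed? no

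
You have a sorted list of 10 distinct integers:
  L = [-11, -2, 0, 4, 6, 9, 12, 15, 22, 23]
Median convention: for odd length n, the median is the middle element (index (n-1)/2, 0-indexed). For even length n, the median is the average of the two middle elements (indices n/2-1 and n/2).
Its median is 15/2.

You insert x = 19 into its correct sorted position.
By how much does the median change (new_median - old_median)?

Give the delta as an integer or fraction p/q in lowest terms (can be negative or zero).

Old median = 15/2
After inserting x = 19: new sorted = [-11, -2, 0, 4, 6, 9, 12, 15, 19, 22, 23]
New median = 9
Delta = 9 - 15/2 = 3/2

Answer: 3/2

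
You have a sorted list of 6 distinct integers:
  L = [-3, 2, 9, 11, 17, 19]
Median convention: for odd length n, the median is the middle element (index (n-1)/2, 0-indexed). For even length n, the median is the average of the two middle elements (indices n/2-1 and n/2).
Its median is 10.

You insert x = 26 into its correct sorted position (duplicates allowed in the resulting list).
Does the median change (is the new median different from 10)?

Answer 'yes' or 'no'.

Answer: yes

Derivation:
Old median = 10
Insert x = 26
New median = 11
Changed? yes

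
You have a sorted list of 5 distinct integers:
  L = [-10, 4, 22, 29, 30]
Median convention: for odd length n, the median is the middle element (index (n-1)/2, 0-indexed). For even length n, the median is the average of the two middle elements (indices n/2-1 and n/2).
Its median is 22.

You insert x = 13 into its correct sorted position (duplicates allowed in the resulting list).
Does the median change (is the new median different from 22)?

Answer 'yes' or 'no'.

Answer: yes

Derivation:
Old median = 22
Insert x = 13
New median = 35/2
Changed? yes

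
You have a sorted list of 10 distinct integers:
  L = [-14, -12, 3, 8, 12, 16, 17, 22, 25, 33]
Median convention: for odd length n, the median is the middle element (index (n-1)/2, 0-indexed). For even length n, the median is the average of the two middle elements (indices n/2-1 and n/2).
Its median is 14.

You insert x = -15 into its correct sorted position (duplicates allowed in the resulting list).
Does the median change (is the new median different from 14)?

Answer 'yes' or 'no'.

Old median = 14
Insert x = -15
New median = 12
Changed? yes

Answer: yes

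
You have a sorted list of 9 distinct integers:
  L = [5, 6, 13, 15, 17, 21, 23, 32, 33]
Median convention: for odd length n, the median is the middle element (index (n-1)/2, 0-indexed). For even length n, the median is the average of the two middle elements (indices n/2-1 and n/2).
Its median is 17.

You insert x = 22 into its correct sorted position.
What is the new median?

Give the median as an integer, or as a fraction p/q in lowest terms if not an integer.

Answer: 19

Derivation:
Old list (sorted, length 9): [5, 6, 13, 15, 17, 21, 23, 32, 33]
Old median = 17
Insert x = 22
Old length odd (9). Middle was index 4 = 17.
New length even (10). New median = avg of two middle elements.
x = 22: 6 elements are < x, 3 elements are > x.
New sorted list: [5, 6, 13, 15, 17, 21, 22, 23, 32, 33]
New median = 19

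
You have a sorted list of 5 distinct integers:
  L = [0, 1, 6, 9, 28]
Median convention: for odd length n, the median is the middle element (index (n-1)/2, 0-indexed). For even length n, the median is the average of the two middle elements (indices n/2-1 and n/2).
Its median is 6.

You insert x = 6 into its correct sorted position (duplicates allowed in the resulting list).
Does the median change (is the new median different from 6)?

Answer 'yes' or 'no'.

Old median = 6
Insert x = 6
New median = 6
Changed? no

Answer: no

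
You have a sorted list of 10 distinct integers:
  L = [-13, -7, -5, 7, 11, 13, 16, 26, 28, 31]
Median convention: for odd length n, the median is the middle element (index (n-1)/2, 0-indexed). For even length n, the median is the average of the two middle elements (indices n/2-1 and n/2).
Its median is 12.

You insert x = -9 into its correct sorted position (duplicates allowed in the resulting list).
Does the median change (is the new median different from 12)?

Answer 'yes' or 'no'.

Answer: yes

Derivation:
Old median = 12
Insert x = -9
New median = 11
Changed? yes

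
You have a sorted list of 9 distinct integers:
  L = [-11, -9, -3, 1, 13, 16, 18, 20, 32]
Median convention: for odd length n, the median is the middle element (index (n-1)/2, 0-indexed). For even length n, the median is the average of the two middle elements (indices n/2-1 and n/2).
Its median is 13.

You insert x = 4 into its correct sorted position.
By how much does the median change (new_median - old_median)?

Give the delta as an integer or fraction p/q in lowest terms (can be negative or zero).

Answer: -9/2

Derivation:
Old median = 13
After inserting x = 4: new sorted = [-11, -9, -3, 1, 4, 13, 16, 18, 20, 32]
New median = 17/2
Delta = 17/2 - 13 = -9/2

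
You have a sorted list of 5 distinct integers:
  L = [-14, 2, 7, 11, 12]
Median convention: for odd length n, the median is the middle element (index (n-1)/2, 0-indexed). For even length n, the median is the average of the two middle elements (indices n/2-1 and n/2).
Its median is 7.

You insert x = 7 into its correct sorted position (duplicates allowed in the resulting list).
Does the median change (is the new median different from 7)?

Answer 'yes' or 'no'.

Answer: no

Derivation:
Old median = 7
Insert x = 7
New median = 7
Changed? no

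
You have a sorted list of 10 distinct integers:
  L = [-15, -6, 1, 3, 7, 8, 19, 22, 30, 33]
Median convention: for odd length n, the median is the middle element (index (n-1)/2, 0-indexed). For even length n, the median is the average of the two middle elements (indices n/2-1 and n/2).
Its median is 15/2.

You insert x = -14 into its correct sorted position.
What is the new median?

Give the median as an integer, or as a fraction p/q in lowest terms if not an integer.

Old list (sorted, length 10): [-15, -6, 1, 3, 7, 8, 19, 22, 30, 33]
Old median = 15/2
Insert x = -14
Old length even (10). Middle pair: indices 4,5 = 7,8.
New length odd (11). New median = single middle element.
x = -14: 1 elements are < x, 9 elements are > x.
New sorted list: [-15, -14, -6, 1, 3, 7, 8, 19, 22, 30, 33]
New median = 7

Answer: 7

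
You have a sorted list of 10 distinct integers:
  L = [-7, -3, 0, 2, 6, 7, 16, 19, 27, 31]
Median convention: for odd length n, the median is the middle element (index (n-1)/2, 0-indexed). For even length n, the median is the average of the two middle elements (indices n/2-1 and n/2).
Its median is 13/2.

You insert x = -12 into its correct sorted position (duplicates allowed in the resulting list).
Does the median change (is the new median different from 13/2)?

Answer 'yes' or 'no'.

Old median = 13/2
Insert x = -12
New median = 6
Changed? yes

Answer: yes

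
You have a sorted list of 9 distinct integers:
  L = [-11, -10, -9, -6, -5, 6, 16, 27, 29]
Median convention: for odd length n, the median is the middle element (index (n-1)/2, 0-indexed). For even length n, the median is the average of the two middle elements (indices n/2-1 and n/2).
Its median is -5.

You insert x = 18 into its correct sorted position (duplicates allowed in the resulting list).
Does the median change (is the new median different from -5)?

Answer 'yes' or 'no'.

Old median = -5
Insert x = 18
New median = 1/2
Changed? yes

Answer: yes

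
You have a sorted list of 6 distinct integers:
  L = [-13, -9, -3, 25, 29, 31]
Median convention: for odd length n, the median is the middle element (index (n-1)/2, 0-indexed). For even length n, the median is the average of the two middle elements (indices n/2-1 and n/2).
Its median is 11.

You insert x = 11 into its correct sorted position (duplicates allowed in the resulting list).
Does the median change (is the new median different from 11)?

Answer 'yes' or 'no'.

Old median = 11
Insert x = 11
New median = 11
Changed? no

Answer: no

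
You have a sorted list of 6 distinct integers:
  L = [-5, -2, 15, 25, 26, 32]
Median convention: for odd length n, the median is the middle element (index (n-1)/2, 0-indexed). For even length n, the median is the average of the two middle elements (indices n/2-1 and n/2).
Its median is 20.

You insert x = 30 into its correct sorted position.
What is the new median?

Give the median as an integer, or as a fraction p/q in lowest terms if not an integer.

Answer: 25

Derivation:
Old list (sorted, length 6): [-5, -2, 15, 25, 26, 32]
Old median = 20
Insert x = 30
Old length even (6). Middle pair: indices 2,3 = 15,25.
New length odd (7). New median = single middle element.
x = 30: 5 elements are < x, 1 elements are > x.
New sorted list: [-5, -2, 15, 25, 26, 30, 32]
New median = 25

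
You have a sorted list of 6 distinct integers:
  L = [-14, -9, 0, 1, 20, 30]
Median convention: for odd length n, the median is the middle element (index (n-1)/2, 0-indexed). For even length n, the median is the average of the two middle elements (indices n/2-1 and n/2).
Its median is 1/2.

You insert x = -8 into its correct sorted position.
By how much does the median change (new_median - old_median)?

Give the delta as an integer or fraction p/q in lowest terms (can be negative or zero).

Answer: -1/2

Derivation:
Old median = 1/2
After inserting x = -8: new sorted = [-14, -9, -8, 0, 1, 20, 30]
New median = 0
Delta = 0 - 1/2 = -1/2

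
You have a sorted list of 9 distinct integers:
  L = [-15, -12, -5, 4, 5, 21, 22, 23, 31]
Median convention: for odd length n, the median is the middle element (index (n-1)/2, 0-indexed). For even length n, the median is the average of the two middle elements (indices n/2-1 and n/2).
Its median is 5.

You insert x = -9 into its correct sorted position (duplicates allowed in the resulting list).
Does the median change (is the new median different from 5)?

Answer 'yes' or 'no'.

Answer: yes

Derivation:
Old median = 5
Insert x = -9
New median = 9/2
Changed? yes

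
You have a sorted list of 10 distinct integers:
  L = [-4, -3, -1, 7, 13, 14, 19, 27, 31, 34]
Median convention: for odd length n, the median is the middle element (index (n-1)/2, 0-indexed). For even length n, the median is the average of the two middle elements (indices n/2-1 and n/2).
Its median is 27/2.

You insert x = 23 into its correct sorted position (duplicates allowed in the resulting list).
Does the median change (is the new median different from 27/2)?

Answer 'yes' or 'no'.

Answer: yes

Derivation:
Old median = 27/2
Insert x = 23
New median = 14
Changed? yes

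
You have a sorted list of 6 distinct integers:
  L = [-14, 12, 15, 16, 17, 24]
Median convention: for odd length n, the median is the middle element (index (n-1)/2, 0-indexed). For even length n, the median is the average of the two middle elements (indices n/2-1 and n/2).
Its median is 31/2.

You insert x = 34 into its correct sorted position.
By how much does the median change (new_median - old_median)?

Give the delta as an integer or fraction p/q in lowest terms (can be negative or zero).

Answer: 1/2

Derivation:
Old median = 31/2
After inserting x = 34: new sorted = [-14, 12, 15, 16, 17, 24, 34]
New median = 16
Delta = 16 - 31/2 = 1/2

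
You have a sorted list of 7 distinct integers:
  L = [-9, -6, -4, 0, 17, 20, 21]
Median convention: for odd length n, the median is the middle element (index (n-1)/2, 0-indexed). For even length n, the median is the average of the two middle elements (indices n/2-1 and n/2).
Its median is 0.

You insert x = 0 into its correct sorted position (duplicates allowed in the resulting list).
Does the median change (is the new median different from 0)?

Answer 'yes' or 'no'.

Answer: no

Derivation:
Old median = 0
Insert x = 0
New median = 0
Changed? no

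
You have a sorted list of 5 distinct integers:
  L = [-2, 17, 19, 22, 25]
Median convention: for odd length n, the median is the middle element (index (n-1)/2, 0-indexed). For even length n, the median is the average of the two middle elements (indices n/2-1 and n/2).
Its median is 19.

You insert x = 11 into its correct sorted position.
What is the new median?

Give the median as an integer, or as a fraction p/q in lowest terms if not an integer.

Old list (sorted, length 5): [-2, 17, 19, 22, 25]
Old median = 19
Insert x = 11
Old length odd (5). Middle was index 2 = 19.
New length even (6). New median = avg of two middle elements.
x = 11: 1 elements are < x, 4 elements are > x.
New sorted list: [-2, 11, 17, 19, 22, 25]
New median = 18

Answer: 18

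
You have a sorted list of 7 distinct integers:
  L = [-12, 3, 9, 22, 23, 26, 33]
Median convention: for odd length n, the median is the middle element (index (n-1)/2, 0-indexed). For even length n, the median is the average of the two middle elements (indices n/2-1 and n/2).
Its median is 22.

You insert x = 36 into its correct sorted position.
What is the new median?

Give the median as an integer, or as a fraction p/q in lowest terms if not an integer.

Old list (sorted, length 7): [-12, 3, 9, 22, 23, 26, 33]
Old median = 22
Insert x = 36
Old length odd (7). Middle was index 3 = 22.
New length even (8). New median = avg of two middle elements.
x = 36: 7 elements are < x, 0 elements are > x.
New sorted list: [-12, 3, 9, 22, 23, 26, 33, 36]
New median = 45/2

Answer: 45/2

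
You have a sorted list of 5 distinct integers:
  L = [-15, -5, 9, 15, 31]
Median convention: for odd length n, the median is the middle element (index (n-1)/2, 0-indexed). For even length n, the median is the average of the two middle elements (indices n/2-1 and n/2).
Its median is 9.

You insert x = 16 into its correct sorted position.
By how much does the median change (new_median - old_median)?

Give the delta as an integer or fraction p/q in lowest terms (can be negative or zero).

Answer: 3

Derivation:
Old median = 9
After inserting x = 16: new sorted = [-15, -5, 9, 15, 16, 31]
New median = 12
Delta = 12 - 9 = 3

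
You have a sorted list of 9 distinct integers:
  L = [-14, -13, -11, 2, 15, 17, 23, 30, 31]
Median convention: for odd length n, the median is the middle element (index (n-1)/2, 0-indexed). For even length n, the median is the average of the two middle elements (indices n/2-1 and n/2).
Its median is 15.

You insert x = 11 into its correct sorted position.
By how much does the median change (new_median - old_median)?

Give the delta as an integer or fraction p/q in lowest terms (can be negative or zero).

Answer: -2

Derivation:
Old median = 15
After inserting x = 11: new sorted = [-14, -13, -11, 2, 11, 15, 17, 23, 30, 31]
New median = 13
Delta = 13 - 15 = -2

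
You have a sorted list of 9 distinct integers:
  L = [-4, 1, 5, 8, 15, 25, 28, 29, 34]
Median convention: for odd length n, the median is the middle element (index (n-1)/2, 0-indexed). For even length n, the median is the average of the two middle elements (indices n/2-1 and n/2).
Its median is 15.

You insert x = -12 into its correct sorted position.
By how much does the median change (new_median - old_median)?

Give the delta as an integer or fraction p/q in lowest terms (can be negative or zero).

Answer: -7/2

Derivation:
Old median = 15
After inserting x = -12: new sorted = [-12, -4, 1, 5, 8, 15, 25, 28, 29, 34]
New median = 23/2
Delta = 23/2 - 15 = -7/2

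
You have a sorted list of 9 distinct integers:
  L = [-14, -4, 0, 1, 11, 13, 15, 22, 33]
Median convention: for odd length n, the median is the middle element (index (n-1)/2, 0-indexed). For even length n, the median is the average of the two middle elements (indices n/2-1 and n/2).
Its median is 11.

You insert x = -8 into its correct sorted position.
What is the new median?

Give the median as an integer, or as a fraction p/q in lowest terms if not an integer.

Old list (sorted, length 9): [-14, -4, 0, 1, 11, 13, 15, 22, 33]
Old median = 11
Insert x = -8
Old length odd (9). Middle was index 4 = 11.
New length even (10). New median = avg of two middle elements.
x = -8: 1 elements are < x, 8 elements are > x.
New sorted list: [-14, -8, -4, 0, 1, 11, 13, 15, 22, 33]
New median = 6

Answer: 6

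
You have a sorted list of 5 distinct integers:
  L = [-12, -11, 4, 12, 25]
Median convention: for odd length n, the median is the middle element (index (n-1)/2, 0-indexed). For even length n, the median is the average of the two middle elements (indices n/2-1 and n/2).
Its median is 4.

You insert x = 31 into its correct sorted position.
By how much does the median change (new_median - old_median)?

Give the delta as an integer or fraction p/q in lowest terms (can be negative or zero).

Answer: 4

Derivation:
Old median = 4
After inserting x = 31: new sorted = [-12, -11, 4, 12, 25, 31]
New median = 8
Delta = 8 - 4 = 4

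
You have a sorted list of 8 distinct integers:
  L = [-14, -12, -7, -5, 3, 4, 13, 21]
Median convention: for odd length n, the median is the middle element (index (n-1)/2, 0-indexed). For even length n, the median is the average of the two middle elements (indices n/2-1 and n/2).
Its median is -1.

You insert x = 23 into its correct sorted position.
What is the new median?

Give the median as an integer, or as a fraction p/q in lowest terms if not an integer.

Old list (sorted, length 8): [-14, -12, -7, -5, 3, 4, 13, 21]
Old median = -1
Insert x = 23
Old length even (8). Middle pair: indices 3,4 = -5,3.
New length odd (9). New median = single middle element.
x = 23: 8 elements are < x, 0 elements are > x.
New sorted list: [-14, -12, -7, -5, 3, 4, 13, 21, 23]
New median = 3

Answer: 3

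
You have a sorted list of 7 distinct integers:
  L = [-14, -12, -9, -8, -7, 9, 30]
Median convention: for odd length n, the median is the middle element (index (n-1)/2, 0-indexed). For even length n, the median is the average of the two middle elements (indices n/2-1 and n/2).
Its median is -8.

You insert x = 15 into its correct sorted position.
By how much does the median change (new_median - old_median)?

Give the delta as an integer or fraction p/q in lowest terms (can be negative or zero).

Answer: 1/2

Derivation:
Old median = -8
After inserting x = 15: new sorted = [-14, -12, -9, -8, -7, 9, 15, 30]
New median = -15/2
Delta = -15/2 - -8 = 1/2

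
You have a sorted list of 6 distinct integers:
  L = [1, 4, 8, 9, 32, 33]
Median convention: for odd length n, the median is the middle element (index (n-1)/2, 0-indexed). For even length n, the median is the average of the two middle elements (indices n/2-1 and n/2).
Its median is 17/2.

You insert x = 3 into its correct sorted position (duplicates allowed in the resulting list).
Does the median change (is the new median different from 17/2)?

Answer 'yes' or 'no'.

Old median = 17/2
Insert x = 3
New median = 8
Changed? yes

Answer: yes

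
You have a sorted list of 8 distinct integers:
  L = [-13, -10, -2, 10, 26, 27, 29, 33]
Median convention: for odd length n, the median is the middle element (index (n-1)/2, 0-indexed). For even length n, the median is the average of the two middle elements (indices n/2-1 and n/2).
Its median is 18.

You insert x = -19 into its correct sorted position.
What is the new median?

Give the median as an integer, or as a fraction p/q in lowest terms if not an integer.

Answer: 10

Derivation:
Old list (sorted, length 8): [-13, -10, -2, 10, 26, 27, 29, 33]
Old median = 18
Insert x = -19
Old length even (8). Middle pair: indices 3,4 = 10,26.
New length odd (9). New median = single middle element.
x = -19: 0 elements are < x, 8 elements are > x.
New sorted list: [-19, -13, -10, -2, 10, 26, 27, 29, 33]
New median = 10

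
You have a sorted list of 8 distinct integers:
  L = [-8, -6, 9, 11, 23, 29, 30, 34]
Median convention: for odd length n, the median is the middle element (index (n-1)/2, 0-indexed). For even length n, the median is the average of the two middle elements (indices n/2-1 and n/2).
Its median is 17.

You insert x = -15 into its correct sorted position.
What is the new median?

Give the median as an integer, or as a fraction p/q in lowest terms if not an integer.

Old list (sorted, length 8): [-8, -6, 9, 11, 23, 29, 30, 34]
Old median = 17
Insert x = -15
Old length even (8). Middle pair: indices 3,4 = 11,23.
New length odd (9). New median = single middle element.
x = -15: 0 elements are < x, 8 elements are > x.
New sorted list: [-15, -8, -6, 9, 11, 23, 29, 30, 34]
New median = 11

Answer: 11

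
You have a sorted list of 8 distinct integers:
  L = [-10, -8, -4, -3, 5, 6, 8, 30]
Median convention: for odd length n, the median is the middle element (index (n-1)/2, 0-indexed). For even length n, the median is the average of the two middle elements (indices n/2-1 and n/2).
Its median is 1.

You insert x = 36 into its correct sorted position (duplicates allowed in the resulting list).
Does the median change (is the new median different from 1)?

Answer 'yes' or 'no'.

Old median = 1
Insert x = 36
New median = 5
Changed? yes

Answer: yes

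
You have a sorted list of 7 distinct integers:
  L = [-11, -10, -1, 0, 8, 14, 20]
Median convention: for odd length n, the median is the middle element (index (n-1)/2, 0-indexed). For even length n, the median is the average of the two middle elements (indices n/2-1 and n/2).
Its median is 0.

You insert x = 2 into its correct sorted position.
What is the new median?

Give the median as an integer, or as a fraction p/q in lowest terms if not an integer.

Old list (sorted, length 7): [-11, -10, -1, 0, 8, 14, 20]
Old median = 0
Insert x = 2
Old length odd (7). Middle was index 3 = 0.
New length even (8). New median = avg of two middle elements.
x = 2: 4 elements are < x, 3 elements are > x.
New sorted list: [-11, -10, -1, 0, 2, 8, 14, 20]
New median = 1

Answer: 1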